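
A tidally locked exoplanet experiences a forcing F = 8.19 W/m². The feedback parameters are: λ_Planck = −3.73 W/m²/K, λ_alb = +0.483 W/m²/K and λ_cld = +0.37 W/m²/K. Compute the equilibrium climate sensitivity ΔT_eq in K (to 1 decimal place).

2.8 K

Net feedback parameter λ = (−3.73) + (+0.483) + (+0.37) = -2.877 W/m²/K.
ΔT = −F/λ = −8.19/(-2.877) = 2.8 K.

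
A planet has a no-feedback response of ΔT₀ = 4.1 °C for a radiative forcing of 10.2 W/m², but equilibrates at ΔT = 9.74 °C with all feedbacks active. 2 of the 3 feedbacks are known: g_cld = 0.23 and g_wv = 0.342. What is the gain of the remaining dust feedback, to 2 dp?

0.01

Amplification A = ΔT/ΔT₀ = 9.74/4.1 = 2.376.
Total gain g = 1 − 1/A = 1 − 1/2.376 = 0.5791.
Known gains sum to 0.23 + 0.342 = 0.572.
g_dust = 0.5791 − 0.572 = 0.01.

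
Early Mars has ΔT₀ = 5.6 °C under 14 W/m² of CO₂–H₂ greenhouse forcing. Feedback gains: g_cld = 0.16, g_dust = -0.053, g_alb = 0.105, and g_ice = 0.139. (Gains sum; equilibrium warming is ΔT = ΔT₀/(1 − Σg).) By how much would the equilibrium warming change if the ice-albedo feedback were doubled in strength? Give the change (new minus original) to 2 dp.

Original: g = 0.351, ΔT = 5.6/(1−0.351) = 8.6287 °C.
With doubled ice-albedo: g' = 0.49, ΔT' = 5.6/(1−0.49) = 10.9804 °C.
Change = 10.9804 − 8.6287 = 2.35 °C.

2.35 °C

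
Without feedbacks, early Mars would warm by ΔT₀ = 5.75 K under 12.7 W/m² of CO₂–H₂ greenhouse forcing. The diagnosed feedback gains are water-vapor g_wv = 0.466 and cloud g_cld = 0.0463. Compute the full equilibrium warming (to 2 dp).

11.79 K

Total gain g = 0.466 + 0.0463 = 0.5123.
Amplification A = 1/(1 − 0.5123) = 2.05.
ΔT = 5.75 × 2.05 = 11.79 K.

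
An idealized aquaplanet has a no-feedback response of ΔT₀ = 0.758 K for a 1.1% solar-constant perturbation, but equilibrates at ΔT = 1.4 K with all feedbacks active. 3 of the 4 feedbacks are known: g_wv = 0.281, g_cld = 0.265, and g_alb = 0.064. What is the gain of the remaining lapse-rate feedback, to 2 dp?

Amplification A = ΔT/ΔT₀ = 1.4/0.758 = 1.847.
Total gain g = 1 − 1/A = 1 − 1/1.847 = 0.4586.
Known gains sum to 0.281 + 0.265 + 0.064 = 0.61.
g_lr = 0.4586 − 0.61 = -0.15.

-0.15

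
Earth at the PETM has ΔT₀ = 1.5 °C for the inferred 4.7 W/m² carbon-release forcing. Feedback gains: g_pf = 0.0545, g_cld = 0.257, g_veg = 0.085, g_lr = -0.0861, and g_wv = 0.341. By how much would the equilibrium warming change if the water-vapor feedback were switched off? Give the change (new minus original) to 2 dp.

Original: g = 0.6514, ΔT = 1.5/(1−0.6514) = 4.3029 °C.
Without water-vapor: g' = 0.3104, ΔT' = 1.5/(1−0.3104) = 2.1752 °C.
Change = 2.1752 − 4.3029 = -2.13 °C.

-2.13 °C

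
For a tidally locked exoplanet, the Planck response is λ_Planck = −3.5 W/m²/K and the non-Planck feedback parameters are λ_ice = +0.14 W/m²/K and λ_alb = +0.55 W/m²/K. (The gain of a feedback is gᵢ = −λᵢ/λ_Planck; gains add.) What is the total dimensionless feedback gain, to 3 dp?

0.197

Convert to gains: g_ice = 0.14/3.5 = 0.04; g_alb = 0.55/3.5 = 0.1571.
Total gain g = 0.1971.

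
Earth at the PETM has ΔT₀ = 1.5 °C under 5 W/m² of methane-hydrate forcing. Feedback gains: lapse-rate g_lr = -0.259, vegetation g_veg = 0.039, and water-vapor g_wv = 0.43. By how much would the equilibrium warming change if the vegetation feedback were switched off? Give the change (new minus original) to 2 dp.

Original: g = 0.21, ΔT = 1.5/(1−0.21) = 1.8987 °C.
Without vegetation: g' = 0.171, ΔT' = 1.5/(1−0.171) = 1.8094 °C.
Change = 1.8094 − 1.8987 = -0.09 °C.

-0.09 °C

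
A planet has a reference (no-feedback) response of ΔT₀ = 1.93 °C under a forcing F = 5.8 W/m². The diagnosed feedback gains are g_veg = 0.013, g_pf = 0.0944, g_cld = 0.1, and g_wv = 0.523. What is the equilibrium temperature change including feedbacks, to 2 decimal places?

7.16 °C

Total gain g = 0.013 + 0.0944 + 0.1 + 0.523 = 0.7304.
Amplification A = 1/(1 − 0.7304) = 3.709.
ΔT = 1.93 × 3.709 = 7.16 °C.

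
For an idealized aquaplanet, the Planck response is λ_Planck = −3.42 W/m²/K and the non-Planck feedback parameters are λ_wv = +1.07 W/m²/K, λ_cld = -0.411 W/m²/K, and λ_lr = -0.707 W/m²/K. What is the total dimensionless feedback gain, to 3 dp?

-0.014

Convert to gains: g_wv = 1.07/3.42 = 0.3129; g_cld = -0.411/3.42 = -0.1202; g_lr = -0.707/3.42 = -0.2067.
Total gain g = -0.014.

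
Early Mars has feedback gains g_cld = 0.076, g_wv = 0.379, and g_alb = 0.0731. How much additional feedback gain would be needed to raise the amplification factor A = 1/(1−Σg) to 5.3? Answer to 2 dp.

Current total gain = 0.5281.
Target gain for A = 5.3: g* = 1 − 1/5.3 = 0.8113.
Additional gain needed = 0.8113 − 0.5281 = 0.28.

0.28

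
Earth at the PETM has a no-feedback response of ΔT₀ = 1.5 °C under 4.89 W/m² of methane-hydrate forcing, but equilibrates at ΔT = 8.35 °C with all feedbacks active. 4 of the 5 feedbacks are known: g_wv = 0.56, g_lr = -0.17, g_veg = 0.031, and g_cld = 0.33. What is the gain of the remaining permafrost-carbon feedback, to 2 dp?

0.07

Amplification A = ΔT/ΔT₀ = 8.35/1.5 = 5.567.
Total gain g = 1 − 1/A = 1 − 1/5.567 = 0.8204.
Known gains sum to 0.56 − 0.17 + 0.031 + 0.33 = 0.751.
g_pf = 0.8204 − 0.751 = 0.07.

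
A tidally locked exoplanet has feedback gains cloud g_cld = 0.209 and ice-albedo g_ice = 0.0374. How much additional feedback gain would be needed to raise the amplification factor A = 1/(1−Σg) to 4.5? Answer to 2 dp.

Current total gain = 0.2464.
Target gain for A = 4.5: g* = 1 − 1/4.5 = 0.7778.
Additional gain needed = 0.7778 − 0.2464 = 0.53.

0.53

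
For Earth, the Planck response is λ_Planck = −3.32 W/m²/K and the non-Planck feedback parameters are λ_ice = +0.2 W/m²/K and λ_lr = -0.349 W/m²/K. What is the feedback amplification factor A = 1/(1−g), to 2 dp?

0.96

Convert to gains: g_ice = 0.2/3.32 = 0.06024; g_lr = -0.349/3.32 = -0.1051.
Total gain g = -0.04486.
A = 1/(1 + 0.04486) = 0.96.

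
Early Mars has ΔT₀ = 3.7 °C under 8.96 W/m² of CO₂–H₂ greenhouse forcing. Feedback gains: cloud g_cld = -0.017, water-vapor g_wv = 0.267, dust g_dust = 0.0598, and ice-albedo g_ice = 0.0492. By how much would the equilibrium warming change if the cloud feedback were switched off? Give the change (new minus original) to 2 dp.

Original: g = 0.359, ΔT = 3.7/(1−0.359) = 5.7722 °C.
Without cloud: g' = 0.376, ΔT' = 3.7/(1−0.376) = 5.9295 °C.
Change = 5.9295 − 5.7722 = 0.16 °C.

0.16 °C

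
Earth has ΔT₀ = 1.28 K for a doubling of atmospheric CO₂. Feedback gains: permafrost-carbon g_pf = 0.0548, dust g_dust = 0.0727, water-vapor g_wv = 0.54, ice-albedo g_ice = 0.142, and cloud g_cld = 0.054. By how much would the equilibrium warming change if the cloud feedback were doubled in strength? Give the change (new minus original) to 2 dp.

6.14 K

Original: g = 0.8635, ΔT = 1.28/(1−0.8635) = 9.3773 K.
With doubled cloud: g' = 0.9175, ΔT' = 1.28/(1−0.9175) = 15.5152 K.
Change = 15.5152 − 9.3773 = 6.14 K.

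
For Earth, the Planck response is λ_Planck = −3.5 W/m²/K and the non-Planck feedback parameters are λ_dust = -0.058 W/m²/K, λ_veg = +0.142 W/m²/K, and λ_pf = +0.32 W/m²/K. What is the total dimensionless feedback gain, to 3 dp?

Convert to gains: g_dust = -0.058/3.5 = -0.01657; g_veg = 0.142/3.5 = 0.04057; g_pf = 0.32/3.5 = 0.09143.
Total gain g = 0.11543.

0.115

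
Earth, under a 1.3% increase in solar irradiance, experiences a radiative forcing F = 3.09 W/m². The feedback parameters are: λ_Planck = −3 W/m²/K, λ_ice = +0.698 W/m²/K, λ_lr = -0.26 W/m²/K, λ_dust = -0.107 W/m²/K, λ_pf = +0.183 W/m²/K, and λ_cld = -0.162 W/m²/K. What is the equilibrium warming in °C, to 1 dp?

1.2 °C

Net feedback parameter λ = (−3) + (+0.698) + (-0.26) + (-0.107) + (+0.183) + (-0.162) = -2.648 W/m²/K.
ΔT = −F/λ = −3.09/(-2.648) = 1.2 °C.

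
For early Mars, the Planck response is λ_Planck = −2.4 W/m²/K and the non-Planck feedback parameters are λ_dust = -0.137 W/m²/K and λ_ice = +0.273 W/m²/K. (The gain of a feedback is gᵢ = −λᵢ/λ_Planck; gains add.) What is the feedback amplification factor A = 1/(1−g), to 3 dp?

1.060

Convert to gains: g_dust = -0.137/2.4 = -0.05708; g_ice = 0.273/2.4 = 0.1138.
Total gain g = 0.05672.
A = 1/(1 − 0.05672) = 1.060.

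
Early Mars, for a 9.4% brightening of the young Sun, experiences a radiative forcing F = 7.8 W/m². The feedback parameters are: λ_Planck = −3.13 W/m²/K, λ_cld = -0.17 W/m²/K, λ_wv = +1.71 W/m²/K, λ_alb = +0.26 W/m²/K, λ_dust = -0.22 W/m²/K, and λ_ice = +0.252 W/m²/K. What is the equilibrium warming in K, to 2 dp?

6.01 K

Net feedback parameter λ = (−3.13) + (-0.17) + (+1.71) + (+0.26) + (-0.22) + (+0.252) = -1.298 W/m²/K.
ΔT = −F/λ = −7.8/(-1.298) = 6.01 K.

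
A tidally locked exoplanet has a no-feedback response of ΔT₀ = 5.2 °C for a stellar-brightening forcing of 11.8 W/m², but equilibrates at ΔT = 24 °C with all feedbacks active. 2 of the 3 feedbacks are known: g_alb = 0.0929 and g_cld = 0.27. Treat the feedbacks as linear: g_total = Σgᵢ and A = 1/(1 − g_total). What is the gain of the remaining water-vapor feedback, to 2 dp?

Amplification A = ΔT/ΔT₀ = 24/5.2 = 4.615.
Total gain g = 1 − 1/A = 1 − 1/4.615 = 0.7833.
Known gains sum to 0.0929 + 0.27 = 0.3629.
g_wv = 0.7833 − 0.3629 = 0.42.

0.42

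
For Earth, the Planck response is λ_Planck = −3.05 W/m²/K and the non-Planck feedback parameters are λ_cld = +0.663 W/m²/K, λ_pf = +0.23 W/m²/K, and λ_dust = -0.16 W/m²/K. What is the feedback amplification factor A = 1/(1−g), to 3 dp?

1.316

Convert to gains: g_cld = 0.663/3.05 = 0.2174; g_pf = 0.23/3.05 = 0.07541; g_dust = -0.16/3.05 = -0.05246.
Total gain g = 0.24035.
A = 1/(1 − 0.24035) = 1.316.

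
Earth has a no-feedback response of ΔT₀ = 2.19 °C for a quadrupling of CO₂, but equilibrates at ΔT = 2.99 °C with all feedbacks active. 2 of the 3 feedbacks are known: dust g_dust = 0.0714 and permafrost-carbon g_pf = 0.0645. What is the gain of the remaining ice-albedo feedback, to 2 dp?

Amplification A = ΔT/ΔT₀ = 2.99/2.19 = 1.365.
Total gain g = 1 − 1/A = 1 − 1/1.365 = 0.2674.
Known gains sum to 0.0714 + 0.0645 = 0.1359.
g_ice = 0.2674 − 0.1359 = 0.13.

0.13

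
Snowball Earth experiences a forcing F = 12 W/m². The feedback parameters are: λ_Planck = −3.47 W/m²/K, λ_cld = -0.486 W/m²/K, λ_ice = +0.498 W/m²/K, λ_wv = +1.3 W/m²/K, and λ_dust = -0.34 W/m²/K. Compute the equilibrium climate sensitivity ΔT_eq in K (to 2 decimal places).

4.80 K

Net feedback parameter λ = (−3.47) + (-0.486) + (+0.498) + (+1.3) + (-0.34) = -2.498 W/m²/K.
ΔT = −F/λ = −12/(-2.498) = 4.80 K.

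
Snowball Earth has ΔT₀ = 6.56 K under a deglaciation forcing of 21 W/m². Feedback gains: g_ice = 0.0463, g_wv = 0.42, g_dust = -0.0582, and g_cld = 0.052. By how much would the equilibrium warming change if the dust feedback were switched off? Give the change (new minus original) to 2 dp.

Original: g = 0.4601, ΔT = 6.56/(1−0.4601) = 12.1504 K.
Without dust: g' = 0.5183, ΔT' = 6.56/(1−0.5183) = 13.6184 K.
Change = 13.6184 − 12.1504 = 1.47 K.

1.47 K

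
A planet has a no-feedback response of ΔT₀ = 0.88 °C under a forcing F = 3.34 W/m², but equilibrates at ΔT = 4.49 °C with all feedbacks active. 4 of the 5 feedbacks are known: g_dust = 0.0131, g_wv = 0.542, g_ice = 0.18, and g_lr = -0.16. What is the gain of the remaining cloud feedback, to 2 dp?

0.23

Amplification A = ΔT/ΔT₀ = 4.49/0.88 = 5.102.
Total gain g = 1 − 1/A = 1 − 1/5.102 = 0.804.
Known gains sum to 0.0131 + 0.542 + 0.18 − 0.16 = 0.5751.
g_cld = 0.804 − 0.5751 = 0.23.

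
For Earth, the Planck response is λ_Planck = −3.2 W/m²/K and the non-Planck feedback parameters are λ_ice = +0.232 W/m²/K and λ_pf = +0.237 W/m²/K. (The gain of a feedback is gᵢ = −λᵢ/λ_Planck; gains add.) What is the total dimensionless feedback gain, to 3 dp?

0.147

Convert to gains: g_ice = 0.232/3.2 = 0.0725; g_pf = 0.237/3.2 = 0.07406.
Total gain g = 0.14656.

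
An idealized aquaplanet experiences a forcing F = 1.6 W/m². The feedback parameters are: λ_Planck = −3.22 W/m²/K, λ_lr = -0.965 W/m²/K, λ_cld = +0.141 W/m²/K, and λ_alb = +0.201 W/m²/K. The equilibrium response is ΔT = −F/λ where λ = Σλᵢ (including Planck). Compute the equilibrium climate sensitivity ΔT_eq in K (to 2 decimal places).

0.42 K

Net feedback parameter λ = (−3.22) + (-0.965) + (+0.141) + (+0.201) = -3.843 W/m²/K.
ΔT = −F/λ = −1.6/(-3.843) = 0.42 K.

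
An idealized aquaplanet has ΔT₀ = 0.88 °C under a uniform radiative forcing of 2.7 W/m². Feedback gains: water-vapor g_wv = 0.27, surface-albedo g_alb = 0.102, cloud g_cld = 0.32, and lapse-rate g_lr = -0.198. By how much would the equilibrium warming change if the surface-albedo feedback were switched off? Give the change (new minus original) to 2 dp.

-0.29 °C

Original: g = 0.494, ΔT = 0.88/(1−0.494) = 1.7391 °C.
Without surface-albedo: g' = 0.392, ΔT' = 0.88/(1−0.392) = 1.4474 °C.
Change = 1.4474 − 1.7391 = -0.29 °C.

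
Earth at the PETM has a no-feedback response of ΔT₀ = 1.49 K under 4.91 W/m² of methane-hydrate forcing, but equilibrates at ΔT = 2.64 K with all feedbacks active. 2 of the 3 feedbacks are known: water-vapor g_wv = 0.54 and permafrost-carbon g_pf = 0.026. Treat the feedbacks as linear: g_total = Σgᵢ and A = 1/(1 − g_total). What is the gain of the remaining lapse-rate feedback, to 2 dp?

-0.13

Amplification A = ΔT/ΔT₀ = 2.64/1.49 = 1.772.
Total gain g = 1 − 1/A = 1 − 1/1.772 = 0.4357.
Known gains sum to 0.54 + 0.026 = 0.566.
g_lr = 0.4357 − 0.566 = -0.13.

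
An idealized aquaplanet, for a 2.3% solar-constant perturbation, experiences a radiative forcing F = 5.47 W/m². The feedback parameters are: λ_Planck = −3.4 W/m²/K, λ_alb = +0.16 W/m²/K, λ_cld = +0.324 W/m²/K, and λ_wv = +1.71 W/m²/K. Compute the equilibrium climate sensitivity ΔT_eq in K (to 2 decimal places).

4.54 K

Net feedback parameter λ = (−3.4) + (+0.16) + (+0.324) + (+1.71) = -1.206 W/m²/K.
ΔT = −F/λ = −5.47/(-1.206) = 4.54 K.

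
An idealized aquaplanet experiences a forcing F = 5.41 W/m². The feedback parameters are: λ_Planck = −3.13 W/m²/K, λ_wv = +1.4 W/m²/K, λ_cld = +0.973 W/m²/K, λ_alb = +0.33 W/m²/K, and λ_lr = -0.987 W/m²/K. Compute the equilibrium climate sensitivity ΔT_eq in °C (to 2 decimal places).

Net feedback parameter λ = (−3.13) + (+1.4) + (+0.973) + (+0.33) + (-0.987) = -1.414 W/m²/K.
ΔT = −F/λ = −5.41/(-1.414) = 3.83 °C.

3.83 °C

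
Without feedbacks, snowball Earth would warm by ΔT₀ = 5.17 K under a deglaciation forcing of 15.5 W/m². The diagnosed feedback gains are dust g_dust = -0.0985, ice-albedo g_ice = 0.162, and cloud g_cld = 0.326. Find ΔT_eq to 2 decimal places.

Total gain g = -0.0985 + 0.162 + 0.326 = 0.3895.
Amplification A = 1/(1 − 0.3895) = 1.638.
ΔT = 5.17 × 1.638 = 8.47 K.

8.47 K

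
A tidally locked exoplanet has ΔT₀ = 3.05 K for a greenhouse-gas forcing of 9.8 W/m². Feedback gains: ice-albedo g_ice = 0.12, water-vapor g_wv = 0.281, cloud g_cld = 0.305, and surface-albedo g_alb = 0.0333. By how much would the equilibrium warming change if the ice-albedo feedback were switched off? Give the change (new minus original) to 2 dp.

-3.69 K

Original: g = 0.7393, ΔT = 3.05/(1−0.7393) = 11.6993 K.
Without ice-albedo: g' = 0.6193, ΔT' = 3.05/(1−0.6193) = 8.0116 K.
Change = 8.0116 − 11.6993 = -3.69 K.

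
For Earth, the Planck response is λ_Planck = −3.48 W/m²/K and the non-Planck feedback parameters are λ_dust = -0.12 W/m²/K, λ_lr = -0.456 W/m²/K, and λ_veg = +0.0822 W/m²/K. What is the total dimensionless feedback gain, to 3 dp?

-0.142

Convert to gains: g_dust = -0.12/3.48 = -0.03448; g_lr = -0.456/3.48 = -0.131; g_veg = 0.0822/3.48 = 0.02362.
Total gain g = -0.14186.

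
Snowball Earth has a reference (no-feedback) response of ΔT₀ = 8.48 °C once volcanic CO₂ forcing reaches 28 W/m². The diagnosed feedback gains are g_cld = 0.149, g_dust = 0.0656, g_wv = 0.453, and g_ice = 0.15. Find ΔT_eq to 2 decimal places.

Total gain g = 0.149 + 0.0656 + 0.453 + 0.15 = 0.8176.
Amplification A = 1/(1 − 0.8176) = 5.482.
ΔT = 8.48 × 5.482 = 46.49 °C.

46.49 °C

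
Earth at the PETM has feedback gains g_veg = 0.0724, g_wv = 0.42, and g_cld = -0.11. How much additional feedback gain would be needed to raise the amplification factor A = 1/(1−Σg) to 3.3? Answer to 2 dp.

0.31

Current total gain = 0.3824.
Target gain for A = 3.3: g* = 1 − 1/3.3 = 0.697.
Additional gain needed = 0.697 − 0.3824 = 0.31.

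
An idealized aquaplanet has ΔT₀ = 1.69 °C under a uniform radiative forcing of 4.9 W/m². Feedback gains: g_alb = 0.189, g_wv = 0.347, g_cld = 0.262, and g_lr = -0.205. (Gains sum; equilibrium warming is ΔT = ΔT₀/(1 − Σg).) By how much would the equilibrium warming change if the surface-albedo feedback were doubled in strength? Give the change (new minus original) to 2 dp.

Original: g = 0.593, ΔT = 1.69/(1−0.593) = 4.1523 °C.
With doubled surface-albedo: g' = 0.782, ΔT' = 1.69/(1−0.782) = 7.7523 °C.
Change = 7.7523 − 4.1523 = 3.60 °C.

3.60 °C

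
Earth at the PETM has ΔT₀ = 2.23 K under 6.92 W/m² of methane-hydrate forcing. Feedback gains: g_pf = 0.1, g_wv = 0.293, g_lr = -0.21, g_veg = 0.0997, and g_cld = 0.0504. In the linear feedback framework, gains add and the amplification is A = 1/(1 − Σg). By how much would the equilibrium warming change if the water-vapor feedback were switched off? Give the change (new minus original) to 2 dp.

Original: g = 0.3331, ΔT = 2.23/(1−0.3331) = 3.3438 K.
Without water-vapor: g' = 0.0401, ΔT' = 2.23/(1−0.0401) = 2.3232 K.
Change = 2.3232 − 3.3438 = -1.02 K.

-1.02 K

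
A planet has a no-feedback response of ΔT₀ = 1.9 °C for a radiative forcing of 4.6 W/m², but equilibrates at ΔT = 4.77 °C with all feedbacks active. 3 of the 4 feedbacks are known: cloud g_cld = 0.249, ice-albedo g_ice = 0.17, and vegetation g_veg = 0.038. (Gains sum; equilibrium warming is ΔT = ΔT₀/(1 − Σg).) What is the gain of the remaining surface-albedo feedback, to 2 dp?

0.14

Amplification A = ΔT/ΔT₀ = 4.77/1.9 = 2.511.
Total gain g = 1 − 1/A = 1 − 1/2.511 = 0.6018.
Known gains sum to 0.249 + 0.17 + 0.038 = 0.457.
g_alb = 0.6018 − 0.457 = 0.14.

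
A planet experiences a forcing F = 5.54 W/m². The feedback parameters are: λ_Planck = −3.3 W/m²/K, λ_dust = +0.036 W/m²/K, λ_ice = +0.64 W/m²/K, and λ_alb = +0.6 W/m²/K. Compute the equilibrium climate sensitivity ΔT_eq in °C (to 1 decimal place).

2.7 °C

Net feedback parameter λ = (−3.3) + (+0.036) + (+0.64) + (+0.6) = -2.024 W/m²/K.
ΔT = −F/λ = −5.54/(-2.024) = 2.7 °C.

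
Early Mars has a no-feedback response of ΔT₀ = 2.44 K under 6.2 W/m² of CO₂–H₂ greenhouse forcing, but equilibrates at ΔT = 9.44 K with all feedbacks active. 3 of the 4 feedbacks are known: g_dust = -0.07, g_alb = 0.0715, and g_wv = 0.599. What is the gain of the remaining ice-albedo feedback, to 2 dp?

0.14

Amplification A = ΔT/ΔT₀ = 9.44/2.44 = 3.869.
Total gain g = 1 − 1/A = 1 − 1/3.869 = 0.7415.
Known gains sum to -0.07 + 0.0715 + 0.599 = 0.6005.
g_ice = 0.7415 − 0.6005 = 0.14.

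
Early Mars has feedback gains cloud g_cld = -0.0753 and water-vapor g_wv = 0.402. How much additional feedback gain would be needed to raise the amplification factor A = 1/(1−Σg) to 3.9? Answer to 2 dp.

0.42

Current total gain = 0.3267.
Target gain for A = 3.9: g* = 1 − 1/3.9 = 0.7436.
Additional gain needed = 0.7436 − 0.3267 = 0.42.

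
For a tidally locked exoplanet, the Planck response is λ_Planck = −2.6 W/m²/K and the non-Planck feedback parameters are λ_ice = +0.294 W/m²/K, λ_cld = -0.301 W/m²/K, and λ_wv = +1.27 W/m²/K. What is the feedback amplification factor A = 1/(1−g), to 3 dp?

1.945

Convert to gains: g_ice = 0.294/2.6 = 0.1131; g_cld = -0.301/2.6 = -0.1158; g_wv = 1.27/2.6 = 0.4885.
Total gain g = 0.4858.
A = 1/(1 − 0.4858) = 1.945.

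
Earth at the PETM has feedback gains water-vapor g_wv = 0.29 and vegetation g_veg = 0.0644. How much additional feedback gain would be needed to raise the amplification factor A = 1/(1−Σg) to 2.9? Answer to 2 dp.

Current total gain = 0.3544.
Target gain for A = 2.9: g* = 1 − 1/2.9 = 0.6552.
Additional gain needed = 0.6552 − 0.3544 = 0.30.

0.30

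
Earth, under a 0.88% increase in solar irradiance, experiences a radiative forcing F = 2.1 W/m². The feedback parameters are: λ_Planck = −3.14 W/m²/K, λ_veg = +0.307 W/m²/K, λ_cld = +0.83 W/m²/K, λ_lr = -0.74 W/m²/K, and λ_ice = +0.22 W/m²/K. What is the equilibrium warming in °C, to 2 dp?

0.83 °C

Net feedback parameter λ = (−3.14) + (+0.307) + (+0.83) + (-0.74) + (+0.22) = -2.523 W/m²/K.
ΔT = −F/λ = −2.1/(-2.523) = 0.83 °C.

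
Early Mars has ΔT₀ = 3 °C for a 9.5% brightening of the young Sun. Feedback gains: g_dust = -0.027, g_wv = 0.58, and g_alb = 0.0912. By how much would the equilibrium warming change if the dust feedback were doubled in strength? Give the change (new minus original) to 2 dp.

Original: g = 0.6442, ΔT = 3/(1−0.6442) = 8.4317 °C.
With doubled dust: g' = 0.6172, ΔT' = 3/(1−0.6172) = 7.8370 °C.
Change = 7.8370 − 8.4317 = -0.59 °C.

-0.59 °C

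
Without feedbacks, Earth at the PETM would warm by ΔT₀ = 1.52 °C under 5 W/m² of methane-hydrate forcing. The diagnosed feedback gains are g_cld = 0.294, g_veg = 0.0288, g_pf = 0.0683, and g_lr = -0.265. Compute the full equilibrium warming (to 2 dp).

Total gain g = 0.294 + 0.0288 + 0.0683 − 0.265 = 0.1261.
Amplification A = 1/(1 − 0.1261) = 1.144.
ΔT = 1.52 × 1.144 = 1.74 °C.

1.74 °C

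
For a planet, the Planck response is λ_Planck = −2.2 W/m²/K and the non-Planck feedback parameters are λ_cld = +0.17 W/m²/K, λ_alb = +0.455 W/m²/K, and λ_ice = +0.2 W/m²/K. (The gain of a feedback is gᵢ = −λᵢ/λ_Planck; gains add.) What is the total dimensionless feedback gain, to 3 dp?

Convert to gains: g_cld = 0.17/2.2 = 0.07727; g_alb = 0.455/2.2 = 0.2068; g_ice = 0.2/2.2 = 0.09091.
Total gain g = 0.37498.

0.375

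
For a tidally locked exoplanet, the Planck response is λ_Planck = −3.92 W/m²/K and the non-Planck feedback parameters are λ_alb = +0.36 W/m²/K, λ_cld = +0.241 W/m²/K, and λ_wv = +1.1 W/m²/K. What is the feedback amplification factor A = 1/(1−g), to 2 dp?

1.77

Convert to gains: g_alb = 0.36/3.92 = 0.09184; g_cld = 0.241/3.92 = 0.06148; g_wv = 1.1/3.92 = 0.2806.
Total gain g = 0.43392.
A = 1/(1 − 0.43392) = 1.77.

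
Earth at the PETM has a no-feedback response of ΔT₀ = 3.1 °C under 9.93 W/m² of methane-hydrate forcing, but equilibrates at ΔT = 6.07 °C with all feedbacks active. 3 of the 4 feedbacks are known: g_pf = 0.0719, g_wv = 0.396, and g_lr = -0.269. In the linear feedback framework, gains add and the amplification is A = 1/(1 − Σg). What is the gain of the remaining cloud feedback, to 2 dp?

Amplification A = ΔT/ΔT₀ = 6.07/3.1 = 1.958.
Total gain g = 1 − 1/A = 1 − 1/1.958 = 0.4893.
Known gains sum to 0.0719 + 0.396 − 0.269 = 0.1989.
g_cld = 0.4893 − 0.1989 = 0.29.

0.29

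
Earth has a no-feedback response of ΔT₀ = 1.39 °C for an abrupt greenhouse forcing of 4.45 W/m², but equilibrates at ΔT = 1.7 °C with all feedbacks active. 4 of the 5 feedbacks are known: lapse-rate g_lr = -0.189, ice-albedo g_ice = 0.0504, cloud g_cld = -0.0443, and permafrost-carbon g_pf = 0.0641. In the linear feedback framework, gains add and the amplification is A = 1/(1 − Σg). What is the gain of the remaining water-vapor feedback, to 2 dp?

0.30

Amplification A = ΔT/ΔT₀ = 1.7/1.39 = 1.223.
Total gain g = 1 − 1/A = 1 − 1/1.223 = 0.1823.
Known gains sum to -0.189 + 0.0504 − 0.0443 + 0.0641 = -0.1188.
g_wv = 0.1823 + 0.1188 = 0.30.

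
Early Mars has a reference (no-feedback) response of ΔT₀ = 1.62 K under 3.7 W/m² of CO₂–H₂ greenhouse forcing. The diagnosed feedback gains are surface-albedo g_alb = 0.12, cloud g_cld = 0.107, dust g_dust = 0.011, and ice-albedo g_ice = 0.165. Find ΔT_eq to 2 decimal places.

2.71 K

Total gain g = 0.12 + 0.107 + 0.011 + 0.165 = 0.403.
Amplification A = 1/(1 − 0.403) = 1.675.
ΔT = 1.62 × 1.675 = 2.71 K.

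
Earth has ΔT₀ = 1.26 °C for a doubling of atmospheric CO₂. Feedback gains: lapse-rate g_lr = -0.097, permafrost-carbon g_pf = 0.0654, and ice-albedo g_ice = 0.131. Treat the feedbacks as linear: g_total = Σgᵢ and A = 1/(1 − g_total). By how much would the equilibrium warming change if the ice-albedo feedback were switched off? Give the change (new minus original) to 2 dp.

-0.18 °C

Original: g = 0.0994, ΔT = 1.26/(1−0.0994) = 1.3991 °C.
Without ice-albedo: g' = -0.0316, ΔT' = 1.26/(1+0.0316) = 1.2214 °C.
Change = 1.2214 − 1.3991 = -0.18 °C.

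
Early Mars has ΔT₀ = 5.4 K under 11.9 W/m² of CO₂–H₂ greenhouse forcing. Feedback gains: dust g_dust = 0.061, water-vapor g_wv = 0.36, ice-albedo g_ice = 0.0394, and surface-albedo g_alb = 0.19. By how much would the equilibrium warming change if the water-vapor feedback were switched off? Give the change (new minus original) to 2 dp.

Original: g = 0.6504, ΔT = 5.4/(1−0.6504) = 15.4462 K.
Without water-vapor: g' = 0.2904, ΔT' = 5.4/(1−0.2904) = 7.6099 K.
Change = 7.6099 − 15.4462 = -7.84 K.

-7.84 K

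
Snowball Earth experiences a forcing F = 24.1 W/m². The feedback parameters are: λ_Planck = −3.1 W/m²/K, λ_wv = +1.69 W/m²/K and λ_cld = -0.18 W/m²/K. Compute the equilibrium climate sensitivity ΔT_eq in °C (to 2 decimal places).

Net feedback parameter λ = (−3.1) + (+1.69) + (-0.18) = -1.59 W/m²/K.
ΔT = −F/λ = −24.1/(-1.59) = 15.16 °C.

15.16 °C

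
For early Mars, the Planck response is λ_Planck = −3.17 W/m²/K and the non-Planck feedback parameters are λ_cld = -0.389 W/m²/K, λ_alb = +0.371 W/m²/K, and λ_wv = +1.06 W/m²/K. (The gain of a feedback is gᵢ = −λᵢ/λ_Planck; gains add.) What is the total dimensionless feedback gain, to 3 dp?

Convert to gains: g_cld = -0.389/3.17 = -0.1227; g_alb = 0.371/3.17 = 0.117; g_wv = 1.06/3.17 = 0.3344.
Total gain g = 0.3287.

0.329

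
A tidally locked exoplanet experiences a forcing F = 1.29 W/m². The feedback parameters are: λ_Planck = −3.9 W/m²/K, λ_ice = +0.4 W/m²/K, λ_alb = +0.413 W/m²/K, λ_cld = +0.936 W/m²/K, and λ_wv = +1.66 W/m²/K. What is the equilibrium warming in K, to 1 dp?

Net feedback parameter λ = (−3.9) + (+0.4) + (+0.413) + (+0.936) + (+1.66) = -0.491 W/m²/K.
ΔT = −F/λ = −1.29/(-0.491) = 2.6 K.

2.6 K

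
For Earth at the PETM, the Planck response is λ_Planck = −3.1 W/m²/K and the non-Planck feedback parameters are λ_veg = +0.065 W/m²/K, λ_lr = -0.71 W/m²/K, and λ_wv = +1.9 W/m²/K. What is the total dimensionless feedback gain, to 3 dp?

Convert to gains: g_veg = 0.065/3.1 = 0.02097; g_lr = -0.71/3.1 = -0.229; g_wv = 1.9/3.1 = 0.6129.
Total gain g = 0.40487.

0.405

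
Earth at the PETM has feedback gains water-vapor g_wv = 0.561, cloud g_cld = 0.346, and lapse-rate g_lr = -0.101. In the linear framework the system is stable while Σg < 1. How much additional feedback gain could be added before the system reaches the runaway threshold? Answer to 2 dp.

0.19

Current total gain = 0.561 + 0.346 − 0.101 = 0.806.
Margin to runaway = 1 − 0.806 = 0.19.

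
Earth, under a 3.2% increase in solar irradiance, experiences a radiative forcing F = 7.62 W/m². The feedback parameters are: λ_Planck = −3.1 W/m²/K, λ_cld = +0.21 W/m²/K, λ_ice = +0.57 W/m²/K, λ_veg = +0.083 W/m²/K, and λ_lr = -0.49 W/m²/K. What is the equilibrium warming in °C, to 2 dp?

Net feedback parameter λ = (−3.1) + (+0.21) + (+0.57) + (+0.083) + (-0.49) = -2.727 W/m²/K.
ΔT = −F/λ = −7.62/(-2.727) = 2.79 °C.

2.79 °C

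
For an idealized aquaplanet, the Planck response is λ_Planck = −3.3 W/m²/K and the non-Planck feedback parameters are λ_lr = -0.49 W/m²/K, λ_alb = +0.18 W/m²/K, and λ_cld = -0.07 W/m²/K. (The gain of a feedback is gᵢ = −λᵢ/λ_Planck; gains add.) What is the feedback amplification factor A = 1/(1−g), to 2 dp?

Convert to gains: g_lr = -0.49/3.3 = -0.1485; g_alb = 0.18/3.3 = 0.05455; g_cld = -0.07/3.3 = -0.02121.
Total gain g = -0.11516.
A = 1/(1 + 0.11516) = 0.90.

0.90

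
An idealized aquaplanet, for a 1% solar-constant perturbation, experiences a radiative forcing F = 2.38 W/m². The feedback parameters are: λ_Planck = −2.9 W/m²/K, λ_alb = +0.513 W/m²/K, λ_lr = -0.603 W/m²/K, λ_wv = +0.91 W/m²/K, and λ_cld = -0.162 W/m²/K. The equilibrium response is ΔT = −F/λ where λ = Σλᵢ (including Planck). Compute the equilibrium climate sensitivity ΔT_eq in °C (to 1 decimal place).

Net feedback parameter λ = (−2.9) + (+0.513) + (-0.603) + (+0.91) + (-0.162) = -2.242 W/m²/K.
ΔT = −F/λ = −2.38/(-2.242) = 1.1 °C.

1.1 °C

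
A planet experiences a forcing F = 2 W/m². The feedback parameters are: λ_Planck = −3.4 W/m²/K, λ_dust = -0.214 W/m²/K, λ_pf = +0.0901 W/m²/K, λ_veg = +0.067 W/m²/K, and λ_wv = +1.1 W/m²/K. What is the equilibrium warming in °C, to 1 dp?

0.8 °C

Net feedback parameter λ = (−3.4) + (-0.214) + (+0.0901) + (+0.067) + (+1.1) = -2.3569 W/m²/K.
ΔT = −F/λ = −2/(-2.3569) = 0.8 °C.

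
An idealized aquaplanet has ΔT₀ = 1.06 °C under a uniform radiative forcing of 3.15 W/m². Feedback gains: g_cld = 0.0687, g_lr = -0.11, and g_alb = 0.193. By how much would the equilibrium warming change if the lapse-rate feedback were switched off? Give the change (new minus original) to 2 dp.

0.19 °C

Original: g = 0.1517, ΔT = 1.06/(1−0.1517) = 1.2496 °C.
Without lapse-rate: g' = 0.2617, ΔT' = 1.06/(1−0.2617) = 1.4357 °C.
Change = 1.4357 − 1.2496 = 0.19 °C.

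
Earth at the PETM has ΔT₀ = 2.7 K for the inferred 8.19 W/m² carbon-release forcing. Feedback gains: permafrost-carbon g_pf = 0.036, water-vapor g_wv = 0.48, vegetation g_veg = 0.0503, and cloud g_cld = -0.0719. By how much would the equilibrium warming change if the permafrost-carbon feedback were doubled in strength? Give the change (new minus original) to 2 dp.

0.41 K

Original: g = 0.4944, ΔT = 2.7/(1−0.4944) = 5.3402 K.
With doubled permafrost-carbon: g' = 0.5304, ΔT' = 2.7/(1−0.5304) = 5.7496 K.
Change = 5.7496 − 5.3402 = 0.41 K.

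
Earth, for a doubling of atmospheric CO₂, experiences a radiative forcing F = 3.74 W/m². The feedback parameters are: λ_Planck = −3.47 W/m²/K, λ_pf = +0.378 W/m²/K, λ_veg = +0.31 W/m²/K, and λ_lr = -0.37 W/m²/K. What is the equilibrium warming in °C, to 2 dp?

1.19 °C

Net feedback parameter λ = (−3.47) + (+0.378) + (+0.31) + (-0.37) = -3.152 W/m²/K.
ΔT = −F/λ = −3.74/(-3.152) = 1.19 °C.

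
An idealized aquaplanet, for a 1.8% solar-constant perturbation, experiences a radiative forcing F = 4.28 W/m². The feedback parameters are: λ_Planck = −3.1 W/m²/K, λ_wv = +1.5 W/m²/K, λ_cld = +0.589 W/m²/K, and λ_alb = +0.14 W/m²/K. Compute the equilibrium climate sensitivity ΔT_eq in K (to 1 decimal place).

Net feedback parameter λ = (−3.1) + (+1.5) + (+0.589) + (+0.14) = -0.871 W/m²/K.
ΔT = −F/λ = −4.28/(-0.871) = 4.9 K.

4.9 K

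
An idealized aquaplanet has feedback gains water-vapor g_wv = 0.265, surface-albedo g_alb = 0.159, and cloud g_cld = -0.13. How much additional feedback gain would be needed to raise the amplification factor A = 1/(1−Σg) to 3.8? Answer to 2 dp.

Current total gain = 0.294.
Target gain for A = 3.8: g* = 1 − 1/3.8 = 0.7368.
Additional gain needed = 0.7368 − 0.294 = 0.44.

0.44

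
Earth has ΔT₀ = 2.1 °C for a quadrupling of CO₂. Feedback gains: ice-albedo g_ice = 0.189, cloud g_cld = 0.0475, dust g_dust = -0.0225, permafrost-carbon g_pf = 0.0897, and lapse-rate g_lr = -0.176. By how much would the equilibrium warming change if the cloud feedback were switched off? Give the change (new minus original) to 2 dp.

Original: g = 0.1277, ΔT = 2.1/(1−0.1277) = 2.4074 °C.
Without cloud: g' = 0.0802, ΔT' = 2.1/(1−0.0802) = 2.2831 °C.
Change = 2.2831 − 2.4074 = -0.12 °C.

-0.12 °C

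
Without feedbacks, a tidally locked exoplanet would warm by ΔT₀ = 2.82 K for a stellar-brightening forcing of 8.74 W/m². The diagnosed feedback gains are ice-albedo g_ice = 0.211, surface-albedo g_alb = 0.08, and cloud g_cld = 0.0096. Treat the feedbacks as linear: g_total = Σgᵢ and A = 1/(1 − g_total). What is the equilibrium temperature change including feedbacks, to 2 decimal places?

Total gain g = 0.211 + 0.08 + 0.0096 = 0.3006.
Amplification A = 1/(1 − 0.3006) = 1.43.
ΔT = 2.82 × 1.43 = 4.03 K.

4.03 K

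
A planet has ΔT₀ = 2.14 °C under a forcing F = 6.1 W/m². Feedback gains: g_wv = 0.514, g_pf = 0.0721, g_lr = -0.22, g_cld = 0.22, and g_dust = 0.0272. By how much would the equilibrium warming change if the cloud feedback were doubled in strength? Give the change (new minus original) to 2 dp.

Original: g = 0.6133, ΔT = 2.14/(1−0.6133) = 5.5340 °C.
With doubled cloud: g' = 0.8333, ΔT' = 2.14/(1−0.8333) = 12.8374 °C.
Change = 12.8374 − 5.5340 = 7.30 °C.

7.30 °C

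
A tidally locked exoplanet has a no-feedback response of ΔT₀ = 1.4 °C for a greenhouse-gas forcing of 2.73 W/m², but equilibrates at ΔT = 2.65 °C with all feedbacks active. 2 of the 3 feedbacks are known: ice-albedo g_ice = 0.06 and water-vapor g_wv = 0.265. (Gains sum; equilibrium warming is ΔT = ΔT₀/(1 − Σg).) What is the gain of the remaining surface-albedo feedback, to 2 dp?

0.15

Amplification A = ΔT/ΔT₀ = 2.65/1.4 = 1.893.
Total gain g = 1 − 1/A = 1 − 1/1.893 = 0.4717.
Known gains sum to 0.06 + 0.265 = 0.325.
g_alb = 0.4717 − 0.325 = 0.15.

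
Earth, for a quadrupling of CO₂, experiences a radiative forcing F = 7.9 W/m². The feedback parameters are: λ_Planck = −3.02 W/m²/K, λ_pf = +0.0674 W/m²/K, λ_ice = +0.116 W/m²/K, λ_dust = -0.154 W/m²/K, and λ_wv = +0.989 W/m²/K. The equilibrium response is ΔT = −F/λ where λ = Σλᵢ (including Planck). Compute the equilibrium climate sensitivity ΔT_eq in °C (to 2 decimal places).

3.95 °C

Net feedback parameter λ = (−3.02) + (+0.0674) + (+0.116) + (-0.154) + (+0.989) = -2.0016 W/m²/K.
ΔT = −F/λ = −7.9/(-2.0016) = 3.95 °C.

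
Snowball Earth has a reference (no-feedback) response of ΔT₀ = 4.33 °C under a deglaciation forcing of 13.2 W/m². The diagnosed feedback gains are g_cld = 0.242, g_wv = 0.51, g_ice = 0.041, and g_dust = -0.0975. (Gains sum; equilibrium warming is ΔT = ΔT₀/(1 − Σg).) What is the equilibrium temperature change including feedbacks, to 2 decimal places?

Total gain g = 0.242 + 0.51 + 0.041 − 0.0975 = 0.6955.
Amplification A = 1/(1 − 0.6955) = 3.284.
ΔT = 4.33 × 3.284 = 14.22 °C.

14.22 °C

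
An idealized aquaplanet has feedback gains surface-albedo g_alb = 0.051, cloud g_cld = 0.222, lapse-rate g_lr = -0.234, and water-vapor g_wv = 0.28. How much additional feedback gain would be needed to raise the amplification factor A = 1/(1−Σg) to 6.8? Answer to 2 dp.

Current total gain = 0.319.
Target gain for A = 6.8: g* = 1 − 1/6.8 = 0.8529.
Additional gain needed = 0.8529 − 0.319 = 0.53.

0.53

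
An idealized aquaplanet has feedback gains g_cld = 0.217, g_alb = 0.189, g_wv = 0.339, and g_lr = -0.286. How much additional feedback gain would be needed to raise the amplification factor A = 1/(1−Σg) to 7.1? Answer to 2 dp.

Current total gain = 0.459.
Target gain for A = 7.1: g* = 1 − 1/7.1 = 0.8592.
Additional gain needed = 0.8592 − 0.459 = 0.40.

0.40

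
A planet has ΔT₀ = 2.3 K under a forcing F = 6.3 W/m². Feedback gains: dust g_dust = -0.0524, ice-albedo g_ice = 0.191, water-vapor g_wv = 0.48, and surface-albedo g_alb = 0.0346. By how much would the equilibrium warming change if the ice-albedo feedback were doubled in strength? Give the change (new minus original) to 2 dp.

8.13 K

Original: g = 0.6532, ΔT = 2.3/(1−0.6532) = 6.6321 K.
With doubled ice-albedo: g' = 0.8442, ΔT' = 2.3/(1−0.8442) = 14.7625 K.
Change = 14.7625 − 6.6321 = 8.13 K.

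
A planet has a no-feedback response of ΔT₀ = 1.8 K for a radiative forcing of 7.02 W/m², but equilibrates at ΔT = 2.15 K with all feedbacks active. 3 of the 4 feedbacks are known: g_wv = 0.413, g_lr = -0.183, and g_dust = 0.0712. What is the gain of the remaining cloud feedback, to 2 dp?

Amplification A = ΔT/ΔT₀ = 2.15/1.8 = 1.194.
Total gain g = 1 − 1/A = 1 − 1/1.194 = 0.1625.
Known gains sum to 0.413 − 0.183 + 0.0712 = 0.3012.
g_cld = 0.1625 − 0.3012 = -0.14.

-0.14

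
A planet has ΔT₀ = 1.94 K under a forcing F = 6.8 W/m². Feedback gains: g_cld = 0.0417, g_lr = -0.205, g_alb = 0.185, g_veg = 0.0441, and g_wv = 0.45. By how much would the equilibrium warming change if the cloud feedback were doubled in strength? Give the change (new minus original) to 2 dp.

Original: g = 0.5158, ΔT = 1.94/(1−0.5158) = 4.0066 K.
With doubled cloud: g' = 0.5575, ΔT' = 1.94/(1−0.5575) = 4.3842 K.
Change = 4.3842 − 4.0066 = 0.38 K.

0.38 K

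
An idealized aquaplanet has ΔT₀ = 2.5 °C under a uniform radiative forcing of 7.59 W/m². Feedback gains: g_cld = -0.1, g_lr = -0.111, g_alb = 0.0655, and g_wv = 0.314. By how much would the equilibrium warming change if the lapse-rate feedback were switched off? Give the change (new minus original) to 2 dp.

Original: g = 0.1685, ΔT = 2.5/(1−0.1685) = 3.0066 °C.
Without lapse-rate: g' = 0.2795, ΔT' = 2.5/(1−0.2795) = 3.4698 °C.
Change = 3.4698 − 3.0066 = 0.46 °C.

0.46 °C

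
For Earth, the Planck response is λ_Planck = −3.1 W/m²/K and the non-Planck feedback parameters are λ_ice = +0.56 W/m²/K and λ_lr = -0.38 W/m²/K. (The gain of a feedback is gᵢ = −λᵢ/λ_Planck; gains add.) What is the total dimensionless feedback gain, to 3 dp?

Convert to gains: g_ice = 0.56/3.1 = 0.1806; g_lr = -0.38/3.1 = -0.1226.
Total gain g = 0.058.

0.058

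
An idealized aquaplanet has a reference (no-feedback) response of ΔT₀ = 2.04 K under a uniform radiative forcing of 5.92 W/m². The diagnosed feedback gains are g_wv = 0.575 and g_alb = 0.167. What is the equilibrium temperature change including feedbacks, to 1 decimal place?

Total gain g = 0.575 + 0.167 = 0.742.
Amplification A = 1/(1 − 0.742) = 3.876.
ΔT = 2.04 × 3.876 = 7.9 K.

7.9 K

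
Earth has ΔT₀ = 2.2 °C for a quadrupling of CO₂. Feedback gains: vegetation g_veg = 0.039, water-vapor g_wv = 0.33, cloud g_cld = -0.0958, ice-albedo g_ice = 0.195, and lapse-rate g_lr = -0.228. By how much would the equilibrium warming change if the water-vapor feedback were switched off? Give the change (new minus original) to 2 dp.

Original: g = 0.2402, ΔT = 2.2/(1−0.2402) = 2.8955 °C.
Without water-vapor: g' = -0.0898, ΔT' = 2.2/(1+0.0898) = 2.0187 °C.
Change = 2.0187 − 2.8955 = -0.88 °C.

-0.88 °C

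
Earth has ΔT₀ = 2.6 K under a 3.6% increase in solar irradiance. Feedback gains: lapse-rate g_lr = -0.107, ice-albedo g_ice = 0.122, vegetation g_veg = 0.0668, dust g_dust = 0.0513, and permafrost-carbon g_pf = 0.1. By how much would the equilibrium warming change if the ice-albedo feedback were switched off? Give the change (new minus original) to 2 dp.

-0.47 K

Original: g = 0.2331, ΔT = 2.6/(1−0.2331) = 3.3903 K.
Without ice-albedo: g' = 0.1111, ΔT' = 2.6/(1−0.1111) = 2.9250 K.
Change = 2.9250 − 3.3903 = -0.47 K.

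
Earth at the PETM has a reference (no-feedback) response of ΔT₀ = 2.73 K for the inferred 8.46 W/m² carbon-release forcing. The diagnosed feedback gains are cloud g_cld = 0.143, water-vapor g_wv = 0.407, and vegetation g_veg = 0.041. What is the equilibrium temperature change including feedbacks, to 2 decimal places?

6.67 K

Total gain g = 0.143 + 0.407 + 0.041 = 0.591.
Amplification A = 1/(1 − 0.591) = 2.445.
ΔT = 2.73 × 2.445 = 6.67 K.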